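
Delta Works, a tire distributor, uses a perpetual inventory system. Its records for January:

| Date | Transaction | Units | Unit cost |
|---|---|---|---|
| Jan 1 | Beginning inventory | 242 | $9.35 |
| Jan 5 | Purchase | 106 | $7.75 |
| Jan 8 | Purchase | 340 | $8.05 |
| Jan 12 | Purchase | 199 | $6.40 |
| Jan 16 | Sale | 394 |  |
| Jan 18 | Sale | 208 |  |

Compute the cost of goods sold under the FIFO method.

Jan 16, 394 sold [FIFO — oldest first]: 242 @ $9.35 + 106 @ $7.75 + 46 @ $8.05 = $3,454.50
Jan 18, 208 sold [FIFO — oldest first]: 208 @ $8.05 = $1,674.40
Total COGS = $3,454.50 + $1,674.40 = $5,128.90
Ending inventory: 86 @ $8.05 + 199 @ $6.40 = $1,965.90

COGS = $5,128.90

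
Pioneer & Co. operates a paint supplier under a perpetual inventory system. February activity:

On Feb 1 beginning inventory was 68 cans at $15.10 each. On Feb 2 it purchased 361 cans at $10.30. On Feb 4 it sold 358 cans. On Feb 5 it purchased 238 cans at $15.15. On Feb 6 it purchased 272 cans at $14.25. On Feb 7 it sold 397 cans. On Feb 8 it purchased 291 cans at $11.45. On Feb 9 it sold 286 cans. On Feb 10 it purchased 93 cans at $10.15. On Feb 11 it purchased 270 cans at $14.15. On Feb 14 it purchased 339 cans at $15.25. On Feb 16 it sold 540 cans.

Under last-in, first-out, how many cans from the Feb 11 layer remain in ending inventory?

69

Feb 4, 358 sold [LIFO — newest first]: 358 @ $10.30 = $3,687.40
Feb 7, 397 sold [LIFO — newest first]: 272 @ $14.25 + 125 @ $15.15 = $5,769.75
Feb 9, 286 sold [LIFO — newest first]: 286 @ $11.45 = $3,274.70
Feb 16, 540 sold [LIFO — newest first]: 339 @ $15.25 + 201 @ $14.15 = $8,013.90
Total COGS = $3,687.40 + $5,769.75 + $3,274.70 + $8,013.90 = $20,745.75
Ending inventory: 68 @ $15.10 + 3 @ $10.30 + 113 @ $15.15 + 5 @ $11.45 + 93 @ $10.15 + 69 @ $14.15 = $4,747.20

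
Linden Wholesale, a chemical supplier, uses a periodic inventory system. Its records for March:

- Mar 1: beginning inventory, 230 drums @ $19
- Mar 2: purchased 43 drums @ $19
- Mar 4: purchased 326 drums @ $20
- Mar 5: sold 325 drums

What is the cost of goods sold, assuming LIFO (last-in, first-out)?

Mar 5, 325 sold [LIFO — newest first]: 325 @ $20 = $6,500
Ending inventory: 230 @ $19 + 43 @ $19 + 1 @ $20 = $5,207

COGS = $6,500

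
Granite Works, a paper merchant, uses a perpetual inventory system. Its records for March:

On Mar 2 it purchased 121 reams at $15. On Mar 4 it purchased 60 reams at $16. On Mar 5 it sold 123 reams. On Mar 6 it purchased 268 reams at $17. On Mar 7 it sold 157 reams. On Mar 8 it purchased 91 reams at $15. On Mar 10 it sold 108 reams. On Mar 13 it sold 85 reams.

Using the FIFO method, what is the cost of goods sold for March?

Mar 5, 123 sold [FIFO — oldest first]: 121 @ $15 + 2 @ $16 = $1,847
Mar 7, 157 sold [FIFO — oldest first]: 58 @ $16 + 99 @ $17 = $2,611
Mar 10, 108 sold [FIFO — oldest first]: 108 @ $17 = $1,836
Mar 13, 85 sold [FIFO — oldest first]: 61 @ $17 + 24 @ $15 = $1,397
Total COGS = $1,847 + $2,611 + $1,836 + $1,397 = $7,691
Ending inventory: 67 @ $15 = $1,005
Check: goods available $8,696 = COGS $7,691 + ending $1,005

COGS = $7,691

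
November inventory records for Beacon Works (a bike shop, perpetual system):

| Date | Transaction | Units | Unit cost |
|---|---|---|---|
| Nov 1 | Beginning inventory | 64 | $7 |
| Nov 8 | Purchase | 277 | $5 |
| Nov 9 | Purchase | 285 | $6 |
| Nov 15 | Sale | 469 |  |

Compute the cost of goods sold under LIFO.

COGS = $2,630

Nov 15, 469 sold [LIFO — newest first]: 285 @ $6 + 184 @ $5 = $2,630
Ending inventory: 64 @ $7 + 93 @ $5 = $913
Check: goods available $3,543 = COGS $2,630 + ending $913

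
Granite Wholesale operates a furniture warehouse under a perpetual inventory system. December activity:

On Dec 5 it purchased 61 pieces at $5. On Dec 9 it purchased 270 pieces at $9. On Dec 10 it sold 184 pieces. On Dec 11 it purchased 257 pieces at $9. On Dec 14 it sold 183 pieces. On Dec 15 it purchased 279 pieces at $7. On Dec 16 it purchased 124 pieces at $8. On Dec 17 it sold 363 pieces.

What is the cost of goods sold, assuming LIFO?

Dec 10, 184 sold [LIFO — newest first]: 184 @ $9 = $1,656
Dec 14, 183 sold [LIFO — newest first]: 183 @ $9 = $1,647
Dec 17, 363 sold [LIFO — newest first]: 124 @ $8 + 239 @ $7 = $2,665
Total COGS = $1,656 + $1,647 + $2,665 = $5,968
Ending inventory: 61 @ $5 + 86 @ $9 + 74 @ $9 + 40 @ $7 = $2,025
Check: goods available $7,993 = COGS $5,968 + ending $2,025

COGS = $5,968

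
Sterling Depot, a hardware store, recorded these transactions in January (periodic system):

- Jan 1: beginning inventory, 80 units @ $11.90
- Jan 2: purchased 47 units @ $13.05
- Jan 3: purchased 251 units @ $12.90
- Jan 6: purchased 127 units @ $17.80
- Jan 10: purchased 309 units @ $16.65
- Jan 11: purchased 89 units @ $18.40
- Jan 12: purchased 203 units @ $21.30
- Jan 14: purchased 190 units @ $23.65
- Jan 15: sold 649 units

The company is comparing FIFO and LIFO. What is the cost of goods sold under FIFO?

FIFO COGS: 80 @ $11.90 + 47 @ $13.05 + 251 @ $12.90 + 127 @ $17.80 + 144 @ $16.65 = $9,461.45
LIFO COGS: 190 @ $23.65 + 203 @ $21.30 + 89 @ $18.40 + 167 @ $16.65 = $13,235.55

COGS = $9,461.45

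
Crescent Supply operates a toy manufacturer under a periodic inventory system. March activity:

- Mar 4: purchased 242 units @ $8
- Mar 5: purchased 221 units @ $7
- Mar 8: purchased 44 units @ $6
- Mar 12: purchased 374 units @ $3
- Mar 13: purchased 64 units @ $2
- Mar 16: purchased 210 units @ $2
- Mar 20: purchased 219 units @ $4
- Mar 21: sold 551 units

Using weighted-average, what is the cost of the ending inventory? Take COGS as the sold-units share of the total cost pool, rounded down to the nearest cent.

Ending inventory = $3,769.39

Mar 21, sell 551: 551/1374 × $6,293.00 → $2,523.61
Ending inventory (cost pool remaining) = $3,769.39
Check: goods available $6,293.00 = COGS $2,523.61 + ending $3,769.39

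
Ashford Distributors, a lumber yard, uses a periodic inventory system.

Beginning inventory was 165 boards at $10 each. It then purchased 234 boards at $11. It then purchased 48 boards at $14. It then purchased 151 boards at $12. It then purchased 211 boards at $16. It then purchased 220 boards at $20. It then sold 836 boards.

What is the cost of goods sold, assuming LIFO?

COGS = $12,526

Sale 1 (836) [LIFO — newest first]: 220 @ $20 + 211 @ $16 + 151 @ $12 + 48 @ $14 + 206 @ $11 = $12,526
Ending inventory: 165 @ $10 + 28 @ $11 = $1,958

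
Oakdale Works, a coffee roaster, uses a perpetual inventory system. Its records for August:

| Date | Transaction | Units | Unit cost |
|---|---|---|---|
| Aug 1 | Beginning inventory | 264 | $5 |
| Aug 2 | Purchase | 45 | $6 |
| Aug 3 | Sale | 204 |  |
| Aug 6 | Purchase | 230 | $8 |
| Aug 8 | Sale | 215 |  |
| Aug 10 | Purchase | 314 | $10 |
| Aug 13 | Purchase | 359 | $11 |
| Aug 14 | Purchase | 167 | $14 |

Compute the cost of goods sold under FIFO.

Aug 3, 204 sold [FIFO — oldest first]: 204 @ $5 = $1,020
Aug 8, 215 sold [FIFO — oldest first]: 60 @ $5 + 45 @ $6 + 110 @ $8 = $1,450
Total COGS = $1,020 + $1,450 = $2,470
Ending inventory: 120 @ $8 + 314 @ $10 + 359 @ $11 + 167 @ $14 = $10,387

COGS = $2,470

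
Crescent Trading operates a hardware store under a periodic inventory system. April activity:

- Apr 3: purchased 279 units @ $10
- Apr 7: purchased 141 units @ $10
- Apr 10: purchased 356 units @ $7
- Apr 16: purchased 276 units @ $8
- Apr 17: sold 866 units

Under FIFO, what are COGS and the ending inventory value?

COGS = $7,412; ending inventory = $1,488

Apr 17, 866 sold [FIFO — oldest first]: 279 @ $10 + 141 @ $10 + 356 @ $7 + 90 @ $8 = $7,412
Ending inventory: 186 @ $8 = $1,488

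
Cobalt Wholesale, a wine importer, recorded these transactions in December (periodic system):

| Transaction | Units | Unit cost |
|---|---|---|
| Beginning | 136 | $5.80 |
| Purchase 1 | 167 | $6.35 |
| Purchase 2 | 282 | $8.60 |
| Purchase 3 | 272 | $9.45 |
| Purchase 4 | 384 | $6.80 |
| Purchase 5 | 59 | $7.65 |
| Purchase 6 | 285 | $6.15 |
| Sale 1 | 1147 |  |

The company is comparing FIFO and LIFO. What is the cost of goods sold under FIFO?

FIFO COGS: 136 @ $5.80 + 167 @ $6.35 + 282 @ $8.60 + 272 @ $9.45 + 290 @ $6.80 = $8,816.85
LIFO COGS: 285 @ $6.15 + 59 @ $7.65 + 384 @ $6.80 + 272 @ $9.45 + 147 @ $8.60 = $8,649.90

COGS = $8,816.85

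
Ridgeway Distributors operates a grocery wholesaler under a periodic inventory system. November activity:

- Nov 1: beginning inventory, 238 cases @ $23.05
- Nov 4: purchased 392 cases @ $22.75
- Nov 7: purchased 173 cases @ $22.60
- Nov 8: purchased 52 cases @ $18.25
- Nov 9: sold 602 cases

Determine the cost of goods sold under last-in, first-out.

Nov 9, 602 sold [LIFO — newest first]: 52 @ $18.25 + 173 @ $22.60 + 377 @ $22.75 = $13,435.55
Ending inventory: 238 @ $23.05 + 15 @ $22.75 = $5,827.15
Check: goods available $19,262.70 = COGS $13,435.55 + ending $5,827.15

COGS = $13,435.55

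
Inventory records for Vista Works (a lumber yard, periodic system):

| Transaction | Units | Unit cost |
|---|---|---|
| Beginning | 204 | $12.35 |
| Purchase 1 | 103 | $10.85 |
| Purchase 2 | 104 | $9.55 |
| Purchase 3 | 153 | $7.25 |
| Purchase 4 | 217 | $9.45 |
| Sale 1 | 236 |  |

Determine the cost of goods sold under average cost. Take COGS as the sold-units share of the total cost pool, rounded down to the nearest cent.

Sale 1, sell 236: 236/781 × $7,790.05 → $2,353.97
Ending inventory (cost pool remaining) = $5,436.08

COGS = $2,353.97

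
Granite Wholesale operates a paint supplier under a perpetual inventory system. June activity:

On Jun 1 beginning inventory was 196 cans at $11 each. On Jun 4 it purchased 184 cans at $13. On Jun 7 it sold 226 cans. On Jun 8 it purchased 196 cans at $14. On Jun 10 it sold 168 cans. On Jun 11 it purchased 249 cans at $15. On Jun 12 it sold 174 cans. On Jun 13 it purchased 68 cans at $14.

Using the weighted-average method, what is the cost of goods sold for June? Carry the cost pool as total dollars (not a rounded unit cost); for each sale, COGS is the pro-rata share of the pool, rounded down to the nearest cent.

After Jun 1: 196 on hand, pool $2,156.00 (≈ $11.0000 each)
After Jun 4: 380 on hand, pool $4,548.00 (≈ $11.9684 each)
Jun 7, sell 226: 226/380 × $4,548.00 → $2,704.86
After Jun 8: 350 on hand, pool $4,587.14 (≈ $13.1061 each)
Jun 10, sell 168: 168/350 × $4,587.14 → $2,201.82
After Jun 11: 431 on hand, pool $6,120.32 (≈ $14.2003 each)
Jun 12, sell 174: 174/431 × $6,120.32 → $2,470.84
After Jun 13: 325 on hand, pool $4,601.48 (≈ $14.1584 each)
Total COGS = $2,704.86 + $2,201.82 + $2,470.84 = $7,377.52
Ending inventory (cost pool remaining) = $4,601.48
Check: goods available $11,979.00 = COGS $7,377.52 + ending $4,601.48

COGS = $7,377.52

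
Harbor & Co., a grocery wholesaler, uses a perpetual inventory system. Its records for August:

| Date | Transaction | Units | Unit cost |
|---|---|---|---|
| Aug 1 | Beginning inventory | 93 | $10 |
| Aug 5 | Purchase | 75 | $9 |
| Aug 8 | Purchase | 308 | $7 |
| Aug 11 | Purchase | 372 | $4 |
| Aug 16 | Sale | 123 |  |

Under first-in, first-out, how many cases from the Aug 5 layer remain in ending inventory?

45

Aug 16, 123 sold [FIFO — oldest first]: 93 @ $10 + 30 @ $9 = $1,200
Ending inventory: 45 @ $9 + 308 @ $7 + 372 @ $4 = $4,049
Check: goods available $5,249 = COGS $1,200 + ending $4,049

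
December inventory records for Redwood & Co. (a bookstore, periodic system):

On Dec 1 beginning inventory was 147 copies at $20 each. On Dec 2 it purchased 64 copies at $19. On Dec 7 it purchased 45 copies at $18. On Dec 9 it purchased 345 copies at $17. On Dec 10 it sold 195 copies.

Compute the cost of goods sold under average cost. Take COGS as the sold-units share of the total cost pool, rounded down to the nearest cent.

COGS = $3,514.21

Dec 10, sell 195: 195/601 × $10,831.00 → $3,514.21
Ending inventory (cost pool remaining) = $7,316.79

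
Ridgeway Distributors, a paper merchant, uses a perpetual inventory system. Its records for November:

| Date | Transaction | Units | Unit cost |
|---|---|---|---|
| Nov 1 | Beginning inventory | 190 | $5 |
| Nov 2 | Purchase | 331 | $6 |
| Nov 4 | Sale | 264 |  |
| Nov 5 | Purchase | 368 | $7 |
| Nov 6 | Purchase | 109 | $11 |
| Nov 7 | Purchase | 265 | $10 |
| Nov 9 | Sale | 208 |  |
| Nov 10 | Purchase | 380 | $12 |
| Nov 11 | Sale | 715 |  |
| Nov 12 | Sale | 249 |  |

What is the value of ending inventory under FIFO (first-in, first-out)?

Nov 4, 264 sold [FIFO — oldest first]: 190 @ $5 + 74 @ $6 = $1,394
Nov 9, 208 sold [FIFO — oldest first]: 208 @ $6 = $1,248
Nov 11, 715 sold [FIFO — oldest first]: 49 @ $6 + 368 @ $7 + 109 @ $11 + 189 @ $10 = $5,959
Nov 12, 249 sold [FIFO — oldest first]: 76 @ $10 + 173 @ $12 = $2,836
Total COGS = $1,394 + $1,248 + $5,959 + $2,836 = $11,437
Ending inventory: 207 @ $12 = $2,484
Check: goods available $13,921 = COGS $11,437 + ending $2,484

Ending inventory = $2,484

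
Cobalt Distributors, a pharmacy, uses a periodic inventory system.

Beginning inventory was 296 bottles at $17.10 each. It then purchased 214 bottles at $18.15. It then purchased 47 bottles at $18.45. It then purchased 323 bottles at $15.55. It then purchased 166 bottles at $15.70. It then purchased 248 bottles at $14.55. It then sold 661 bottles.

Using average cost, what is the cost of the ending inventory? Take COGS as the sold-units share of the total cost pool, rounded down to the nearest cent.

Sale 1, sell 661: 661/1294 × $21,050.10 → $10,752.79
Ending inventory (cost pool remaining) = $10,297.31

Ending inventory = $10,297.31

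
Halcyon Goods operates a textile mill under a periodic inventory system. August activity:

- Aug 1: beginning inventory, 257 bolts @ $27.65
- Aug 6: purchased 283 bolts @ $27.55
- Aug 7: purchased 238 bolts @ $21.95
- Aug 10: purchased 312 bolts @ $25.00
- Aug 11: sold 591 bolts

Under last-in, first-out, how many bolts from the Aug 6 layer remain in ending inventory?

Aug 11, 591 sold [LIFO — newest first]: 312 @ $25.00 + 238 @ $21.95 + 41 @ $27.55 = $14,153.65
Ending inventory: 257 @ $27.65 + 242 @ $27.55 = $13,773.15

242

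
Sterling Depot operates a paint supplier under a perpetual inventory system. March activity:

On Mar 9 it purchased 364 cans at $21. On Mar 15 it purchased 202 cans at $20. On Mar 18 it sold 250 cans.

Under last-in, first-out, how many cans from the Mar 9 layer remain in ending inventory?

316

Mar 18, 250 sold [LIFO — newest first]: 202 @ $20 + 48 @ $21 = $5,048
Ending inventory: 316 @ $21 = $6,636
Check: goods available $11,684 = COGS $5,048 + ending $6,636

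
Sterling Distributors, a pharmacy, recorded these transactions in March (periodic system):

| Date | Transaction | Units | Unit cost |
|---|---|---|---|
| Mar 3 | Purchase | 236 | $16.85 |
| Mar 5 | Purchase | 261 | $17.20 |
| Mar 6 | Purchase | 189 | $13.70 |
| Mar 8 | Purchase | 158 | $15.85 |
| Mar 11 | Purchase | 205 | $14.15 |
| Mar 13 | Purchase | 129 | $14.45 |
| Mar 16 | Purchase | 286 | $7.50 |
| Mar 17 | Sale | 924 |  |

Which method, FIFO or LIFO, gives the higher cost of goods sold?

FIFO

FIFO COGS: 236 @ $16.85 + 261 @ $17.20 + 189 @ $13.70 + 158 @ $15.85 + 80 @ $14.15 = $14,691.40
LIFO COGS: 286 @ $7.50 + 129 @ $14.45 + 205 @ $14.15 + 158 @ $15.85 + 146 @ $13.70 = $11,414.30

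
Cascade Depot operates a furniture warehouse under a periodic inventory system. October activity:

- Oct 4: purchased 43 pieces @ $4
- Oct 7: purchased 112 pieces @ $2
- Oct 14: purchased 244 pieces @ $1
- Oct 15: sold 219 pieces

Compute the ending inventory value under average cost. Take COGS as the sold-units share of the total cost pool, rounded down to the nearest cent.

Oct 15, sell 219: 219/399 × $640.00 → $351.27
Ending inventory (cost pool remaining) = $288.73

Ending inventory = $288.73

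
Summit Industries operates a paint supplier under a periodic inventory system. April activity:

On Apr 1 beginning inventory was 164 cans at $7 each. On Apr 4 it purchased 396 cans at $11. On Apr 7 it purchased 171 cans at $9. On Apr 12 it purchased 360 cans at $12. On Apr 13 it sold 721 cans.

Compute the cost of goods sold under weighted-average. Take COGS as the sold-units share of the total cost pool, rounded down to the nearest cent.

Apr 13, sell 721: 721/1091 × $11,363.00 → $7,509.37
Ending inventory (cost pool remaining) = $3,853.63
Check: goods available $11,363.00 = COGS $7,509.37 + ending $3,853.63

COGS = $7,509.37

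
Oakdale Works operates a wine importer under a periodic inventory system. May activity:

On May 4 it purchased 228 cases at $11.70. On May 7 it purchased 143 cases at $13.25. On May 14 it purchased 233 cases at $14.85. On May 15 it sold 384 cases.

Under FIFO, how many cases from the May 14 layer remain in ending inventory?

May 15, 384 sold [FIFO — oldest first]: 228 @ $11.70 + 143 @ $13.25 + 13 @ $14.85 = $4,755.40
Ending inventory: 220 @ $14.85 = $3,267.00
Check: goods available $8,022.40 = COGS $4,755.40 + ending $3,267.00

220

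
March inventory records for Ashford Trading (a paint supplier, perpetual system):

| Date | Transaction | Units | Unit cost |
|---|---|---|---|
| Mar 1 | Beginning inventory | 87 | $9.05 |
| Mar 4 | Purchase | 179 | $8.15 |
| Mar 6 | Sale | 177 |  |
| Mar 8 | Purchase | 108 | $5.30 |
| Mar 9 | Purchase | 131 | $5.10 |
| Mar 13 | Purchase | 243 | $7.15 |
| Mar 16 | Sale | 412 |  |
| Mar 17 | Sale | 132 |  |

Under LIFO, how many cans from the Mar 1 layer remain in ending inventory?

27

Mar 6, 177 sold [LIFO — newest first]: 177 @ $8.15 = $1,442.55
Mar 16, 412 sold [LIFO — newest first]: 243 @ $7.15 + 131 @ $5.10 + 38 @ $5.30 = $2,606.95
Mar 17, 132 sold [LIFO — newest first]: 70 @ $5.30 + 2 @ $8.15 + 60 @ $9.05 = $930.30
Total COGS = $1,442.55 + $2,606.95 + $930.30 = $4,979.80
Ending inventory: 27 @ $9.05 = $244.35
Check: goods available $5,224.15 = COGS $4,979.80 + ending $244.35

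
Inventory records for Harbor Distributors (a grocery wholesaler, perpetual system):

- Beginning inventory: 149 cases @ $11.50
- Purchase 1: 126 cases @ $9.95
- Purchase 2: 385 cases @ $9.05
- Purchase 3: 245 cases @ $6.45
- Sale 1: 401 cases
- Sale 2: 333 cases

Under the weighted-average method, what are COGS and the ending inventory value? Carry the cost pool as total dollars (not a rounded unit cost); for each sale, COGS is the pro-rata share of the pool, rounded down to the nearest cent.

COGS = $6,514.10; ending inventory = $1,517.60

After Beginning: 149 on hand, pool $1,713.50 (≈ $11.5000 each)
After Purchase 1: 275 on hand, pool $2,967.20 (≈ $10.7898 each)
After Purchase 2: 660 on hand, pool $6,451.45 (≈ $9.7749 each)
After Purchase 3: 905 on hand, pool $8,031.70 (≈ $8.8748 each)
Sale 1, sell 401: 401/905 × $8,031.70 → $3,558.79
Sale 2, sell 333: 333/504 × $4,472.91 → $2,955.31
Total COGS = $3,558.79 + $2,955.31 = $6,514.10
Ending inventory (cost pool remaining) = $1,517.60
Check: goods available $8,031.70 = COGS $6,514.10 + ending $1,517.60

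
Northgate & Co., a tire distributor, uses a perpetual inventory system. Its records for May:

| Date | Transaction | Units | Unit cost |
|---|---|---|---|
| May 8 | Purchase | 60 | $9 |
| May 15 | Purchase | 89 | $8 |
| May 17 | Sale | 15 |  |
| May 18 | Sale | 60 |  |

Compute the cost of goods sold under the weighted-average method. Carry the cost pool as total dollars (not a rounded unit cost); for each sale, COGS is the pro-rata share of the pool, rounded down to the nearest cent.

After May 8: 60 on hand, pool $540.00 (≈ $9.0000 each)
After May 15: 149 on hand, pool $1,252.00 (≈ $8.4027 each)
May 17, sell 15: 15/149 × $1,252.00 → $126.04
May 18, sell 60: 60/134 × $1,125.96 → $504.16
Total COGS = $126.04 + $504.16 = $630.20
Ending inventory (cost pool remaining) = $621.80

COGS = $630.20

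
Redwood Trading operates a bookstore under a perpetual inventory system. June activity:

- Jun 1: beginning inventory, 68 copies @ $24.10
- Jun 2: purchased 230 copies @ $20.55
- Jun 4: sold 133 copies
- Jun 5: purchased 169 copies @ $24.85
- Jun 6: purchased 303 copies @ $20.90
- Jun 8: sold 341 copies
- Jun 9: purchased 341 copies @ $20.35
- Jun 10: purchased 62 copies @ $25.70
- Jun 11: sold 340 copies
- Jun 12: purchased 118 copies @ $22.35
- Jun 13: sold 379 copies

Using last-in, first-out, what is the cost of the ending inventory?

Jun 4, 133 sold [LIFO — newest first]: 133 @ $20.55 = $2,733.15
Jun 8, 341 sold [LIFO — newest first]: 303 @ $20.90 + 38 @ $24.85 = $7,277.00
Jun 11, 340 sold [LIFO — newest first]: 62 @ $25.70 + 278 @ $20.35 = $7,250.70
Jun 13, 379 sold [LIFO — newest first]: 118 @ $22.35 + 63 @ $20.35 + 131 @ $24.85 + 67 @ $20.55 = $8,551.55
Total COGS = $2,733.15 + $7,277.00 + $7,250.70 + $8,551.55 = $25,812.40
Ending inventory: 68 @ $24.10 + 30 @ $20.55 = $2,255.30

Ending inventory = $2,255.30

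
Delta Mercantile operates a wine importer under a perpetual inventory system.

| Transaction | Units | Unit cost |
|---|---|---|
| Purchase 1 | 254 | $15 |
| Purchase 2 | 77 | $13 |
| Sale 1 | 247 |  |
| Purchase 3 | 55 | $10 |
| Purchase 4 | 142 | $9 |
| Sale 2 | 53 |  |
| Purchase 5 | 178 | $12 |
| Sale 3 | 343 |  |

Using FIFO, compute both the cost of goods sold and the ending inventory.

Sale 1 (247) [FIFO — oldest first]: 247 @ $15 = $3,705
Sale 2 (53) [FIFO — oldest first]: 7 @ $15 + 46 @ $13 = $703
Sale 3 (343) [FIFO — oldest first]: 31 @ $13 + 55 @ $10 + 142 @ $9 + 115 @ $12 = $3,611
Total COGS = $3,705 + $703 + $3,611 = $8,019
Ending inventory: 63 @ $12 = $756

COGS = $8,019; ending inventory = $756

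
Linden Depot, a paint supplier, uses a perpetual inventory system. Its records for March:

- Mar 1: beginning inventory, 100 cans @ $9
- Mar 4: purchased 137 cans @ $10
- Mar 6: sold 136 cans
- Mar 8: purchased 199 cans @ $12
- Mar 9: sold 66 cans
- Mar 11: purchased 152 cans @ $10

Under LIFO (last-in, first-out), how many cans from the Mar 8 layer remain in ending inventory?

133

Mar 6, 136 sold [LIFO — newest first]: 136 @ $10 = $1,360
Mar 9, 66 sold [LIFO — newest first]: 66 @ $12 = $792
Total COGS = $1,360 + $792 = $2,152
Ending inventory: 100 @ $9 + 1 @ $10 + 133 @ $12 + 152 @ $10 = $4,026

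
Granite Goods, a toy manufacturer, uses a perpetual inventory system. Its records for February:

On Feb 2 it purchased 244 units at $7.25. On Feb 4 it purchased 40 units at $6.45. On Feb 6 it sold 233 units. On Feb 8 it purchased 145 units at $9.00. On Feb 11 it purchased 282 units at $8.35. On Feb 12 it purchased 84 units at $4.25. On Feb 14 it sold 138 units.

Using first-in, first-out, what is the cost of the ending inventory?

Ending inventory = $3,233.70

Feb 6, 233 sold [FIFO — oldest first]: 233 @ $7.25 = $1,689.25
Feb 14, 138 sold [FIFO — oldest first]: 11 @ $7.25 + 40 @ $6.45 + 87 @ $9.00 = $1,120.75
Total COGS = $1,689.25 + $1,120.75 = $2,810.00
Ending inventory: 58 @ $9.00 + 282 @ $8.35 + 84 @ $4.25 = $3,233.70
Check: goods available $6,043.70 = COGS $2,810.00 + ending $3,233.70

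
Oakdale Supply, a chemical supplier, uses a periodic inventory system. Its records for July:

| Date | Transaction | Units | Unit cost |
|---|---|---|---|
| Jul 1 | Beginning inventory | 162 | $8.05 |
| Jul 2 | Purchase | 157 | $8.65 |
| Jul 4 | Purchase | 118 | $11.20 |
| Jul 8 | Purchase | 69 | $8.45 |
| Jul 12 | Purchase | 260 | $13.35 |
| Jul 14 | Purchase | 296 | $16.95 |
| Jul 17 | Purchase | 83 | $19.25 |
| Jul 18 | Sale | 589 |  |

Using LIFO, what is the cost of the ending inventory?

Jul 18, 589 sold [LIFO — newest first]: 83 @ $19.25 + 296 @ $16.95 + 210 @ $13.35 = $9,418.45
Ending inventory: 162 @ $8.05 + 157 @ $8.65 + 118 @ $11.20 + 69 @ $8.45 + 50 @ $13.35 = $5,234.30

Ending inventory = $5,234.30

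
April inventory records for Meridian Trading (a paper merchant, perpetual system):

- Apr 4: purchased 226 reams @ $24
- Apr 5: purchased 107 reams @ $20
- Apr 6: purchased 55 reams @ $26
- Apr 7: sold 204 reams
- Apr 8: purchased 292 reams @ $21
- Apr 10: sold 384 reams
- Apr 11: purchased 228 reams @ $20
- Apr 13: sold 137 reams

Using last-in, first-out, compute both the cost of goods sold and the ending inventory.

Apr 7, 204 sold [LIFO — newest first]: 55 @ $26 + 107 @ $20 + 42 @ $24 = $4,578
Apr 10, 384 sold [LIFO — newest first]: 292 @ $21 + 92 @ $24 = $8,340
Apr 13, 137 sold [LIFO — newest first]: 137 @ $20 = $2,740
Total COGS = $4,578 + $8,340 + $2,740 = $15,658
Ending inventory: 92 @ $24 + 91 @ $20 = $4,028

COGS = $15,658; ending inventory = $4,028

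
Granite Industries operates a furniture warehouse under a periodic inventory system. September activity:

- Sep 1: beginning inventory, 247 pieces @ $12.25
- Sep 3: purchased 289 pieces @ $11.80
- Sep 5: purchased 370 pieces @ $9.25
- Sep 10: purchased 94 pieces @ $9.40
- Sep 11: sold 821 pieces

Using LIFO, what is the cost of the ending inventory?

Ending inventory = $2,192.75

Sep 11, 821 sold [LIFO — newest first]: 94 @ $9.40 + 370 @ $9.25 + 289 @ $11.80 + 68 @ $12.25 = $8,549.30
Ending inventory: 179 @ $12.25 = $2,192.75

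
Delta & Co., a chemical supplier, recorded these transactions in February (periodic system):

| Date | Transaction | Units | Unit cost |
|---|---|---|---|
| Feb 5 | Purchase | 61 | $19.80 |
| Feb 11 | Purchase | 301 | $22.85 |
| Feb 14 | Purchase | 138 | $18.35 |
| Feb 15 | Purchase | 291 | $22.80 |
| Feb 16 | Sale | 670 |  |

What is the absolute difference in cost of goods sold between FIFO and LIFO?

FIFO COGS: 61 @ $19.80 + 301 @ $22.85 + 138 @ $18.35 + 170 @ $22.80 = $14,493.95
LIFO COGS: 291 @ $22.80 + 138 @ $18.35 + 241 @ $22.85 = $14,673.95
Difference = |$14,493.95 − $14,673.95| = $180.00

$180.00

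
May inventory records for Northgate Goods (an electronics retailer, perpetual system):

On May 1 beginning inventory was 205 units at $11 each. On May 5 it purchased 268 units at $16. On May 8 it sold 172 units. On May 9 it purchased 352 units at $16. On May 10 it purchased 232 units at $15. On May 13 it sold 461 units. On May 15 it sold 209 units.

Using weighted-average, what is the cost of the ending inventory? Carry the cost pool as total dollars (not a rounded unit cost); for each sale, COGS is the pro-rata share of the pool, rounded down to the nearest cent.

Ending inventory = $3,225.18

After May 1: 205 on hand, pool $2,255.00 (≈ $11.0000 each)
After May 5: 473 on hand, pool $6,543.00 (≈ $13.8330 each)
May 8, sell 172: 172/473 × $6,543.00 → $2,379.27
After May 9: 653 on hand, pool $9,795.73 (≈ $15.0011 each)
After May 10: 885 on hand, pool $13,275.73 (≈ $15.0008 each)
May 13, sell 461: 461/885 × $13,275.73 → $6,915.38
May 15, sell 209: 209/424 × $6,360.35 → $3,135.17
Total COGS = $2,379.27 + $6,915.38 + $3,135.17 = $12,429.82
Ending inventory (cost pool remaining) = $3,225.18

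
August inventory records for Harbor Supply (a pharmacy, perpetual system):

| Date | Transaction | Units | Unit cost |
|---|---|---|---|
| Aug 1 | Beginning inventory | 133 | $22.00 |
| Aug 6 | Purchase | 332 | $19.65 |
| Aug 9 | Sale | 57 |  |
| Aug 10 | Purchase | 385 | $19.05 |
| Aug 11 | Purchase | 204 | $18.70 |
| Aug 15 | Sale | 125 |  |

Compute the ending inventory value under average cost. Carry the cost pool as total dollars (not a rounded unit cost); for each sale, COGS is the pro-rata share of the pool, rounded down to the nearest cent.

After Aug 1: 133 on hand, pool $2,926.00 (≈ $22.0000 each)
After Aug 6: 465 on hand, pool $9,449.80 (≈ $20.3222 each)
Aug 9, sell 57: 57/465 × $9,449.80 → $1,158.36
After Aug 10: 793 on hand, pool $15,625.69 (≈ $19.7045 each)
After Aug 11: 997 on hand, pool $19,440.49 (≈ $19.4990 each)
Aug 15, sell 125: 125/997 × $19,440.49 → $2,437.37
Total COGS = $1,158.36 + $2,437.37 = $3,595.73
Ending inventory (cost pool remaining) = $17,003.12
Check: goods available $20,598.85 = COGS $3,595.73 + ending $17,003.12

Ending inventory = $17,003.12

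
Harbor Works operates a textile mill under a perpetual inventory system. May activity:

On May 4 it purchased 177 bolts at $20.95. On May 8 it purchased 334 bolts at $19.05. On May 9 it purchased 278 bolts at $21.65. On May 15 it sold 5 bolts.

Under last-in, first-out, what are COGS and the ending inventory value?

May 15, 5 sold [LIFO — newest first]: 5 @ $21.65 = $108.25
Ending inventory: 177 @ $20.95 + 334 @ $19.05 + 273 @ $21.65 = $15,981.30

COGS = $108.25; ending inventory = $15,981.30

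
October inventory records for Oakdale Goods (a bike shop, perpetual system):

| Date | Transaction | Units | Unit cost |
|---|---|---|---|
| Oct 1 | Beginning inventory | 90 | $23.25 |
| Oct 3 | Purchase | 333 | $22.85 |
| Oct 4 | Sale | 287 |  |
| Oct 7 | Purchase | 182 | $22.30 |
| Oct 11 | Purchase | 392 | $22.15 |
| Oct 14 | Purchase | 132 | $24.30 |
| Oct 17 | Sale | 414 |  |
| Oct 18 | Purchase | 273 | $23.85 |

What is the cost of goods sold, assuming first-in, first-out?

Oct 4, 287 sold [FIFO — oldest first]: 90 @ $23.25 + 197 @ $22.85 = $6,593.95
Oct 17, 414 sold [FIFO — oldest first]: 136 @ $22.85 + 182 @ $22.30 + 96 @ $22.15 = $9,292.60
Total COGS = $6,593.95 + $9,292.60 = $15,886.55
Ending inventory: 296 @ $22.15 + 132 @ $24.30 + 273 @ $23.85 = $16,275.05

COGS = $15,886.55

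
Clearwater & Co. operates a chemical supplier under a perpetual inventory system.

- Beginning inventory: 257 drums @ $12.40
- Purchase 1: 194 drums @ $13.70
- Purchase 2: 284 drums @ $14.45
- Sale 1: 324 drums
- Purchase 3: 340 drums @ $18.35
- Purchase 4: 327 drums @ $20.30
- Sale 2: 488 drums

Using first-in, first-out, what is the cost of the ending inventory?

Ending inventory = $11,464.15

Sale 1 (324) [FIFO — oldest first]: 257 @ $12.40 + 67 @ $13.70 = $4,104.70
Sale 2 (488) [FIFO — oldest first]: 127 @ $13.70 + 284 @ $14.45 + 77 @ $18.35 = $7,256.65
Total COGS = $4,104.70 + $7,256.65 = $11,361.35
Ending inventory: 263 @ $18.35 + 327 @ $20.30 = $11,464.15
Check: goods available $22,825.50 = COGS $11,361.35 + ending $11,464.15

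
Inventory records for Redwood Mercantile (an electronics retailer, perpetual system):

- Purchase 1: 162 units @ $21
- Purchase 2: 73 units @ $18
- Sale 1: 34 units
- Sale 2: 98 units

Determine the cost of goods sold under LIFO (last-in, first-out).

Sale 1 (34) [LIFO — newest first]: 34 @ $18 = $612
Sale 2 (98) [LIFO — newest first]: 39 @ $18 + 59 @ $21 = $1,941
Total COGS = $612 + $1,941 = $2,553
Ending inventory: 103 @ $21 = $2,163

COGS = $2,553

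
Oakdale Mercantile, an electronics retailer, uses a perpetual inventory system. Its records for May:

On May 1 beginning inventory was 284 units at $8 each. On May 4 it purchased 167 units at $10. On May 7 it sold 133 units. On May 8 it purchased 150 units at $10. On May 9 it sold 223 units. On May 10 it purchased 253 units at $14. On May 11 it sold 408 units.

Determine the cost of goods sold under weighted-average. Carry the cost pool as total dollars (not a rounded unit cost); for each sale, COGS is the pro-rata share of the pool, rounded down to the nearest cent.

COGS = $7,938.99

After May 1: 284 on hand, pool $2,272.00 (≈ $8.0000 each)
After May 4: 451 on hand, pool $3,942.00 (≈ $8.7406 each)
May 7, sell 133: 133/451 × $3,942.00 → $1,162.49
After May 8: 468 on hand, pool $4,279.51 (≈ $9.1443 each)
May 9, sell 223: 223/468 × $4,279.51 → $2,039.16
After May 10: 498 on hand, pool $5,782.35 (≈ $11.6111 each)
May 11, sell 408: 408/498 × $5,782.35 → $4,737.34
Total COGS = $1,162.49 + $2,039.16 + $4,737.34 = $7,938.99
Ending inventory (cost pool remaining) = $1,045.01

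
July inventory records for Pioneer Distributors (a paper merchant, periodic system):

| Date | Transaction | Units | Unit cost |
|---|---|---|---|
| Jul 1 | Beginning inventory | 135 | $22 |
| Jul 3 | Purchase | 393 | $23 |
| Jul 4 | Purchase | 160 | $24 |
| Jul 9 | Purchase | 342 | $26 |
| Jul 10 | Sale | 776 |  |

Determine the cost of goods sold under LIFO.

COGS = $19,034

Jul 10, 776 sold [LIFO — newest first]: 342 @ $26 + 160 @ $24 + 274 @ $23 = $19,034
Ending inventory: 135 @ $22 + 119 @ $23 = $5,707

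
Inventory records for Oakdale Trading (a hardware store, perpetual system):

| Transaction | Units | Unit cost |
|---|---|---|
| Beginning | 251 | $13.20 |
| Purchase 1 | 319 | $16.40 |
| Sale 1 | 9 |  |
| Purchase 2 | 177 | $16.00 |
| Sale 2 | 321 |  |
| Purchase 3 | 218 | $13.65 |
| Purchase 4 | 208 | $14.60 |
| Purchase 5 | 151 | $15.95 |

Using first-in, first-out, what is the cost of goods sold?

COGS = $4,608.80

Sale 1 (9) [FIFO — oldest first]: 9 @ $13.20 = $118.80
Sale 2 (321) [FIFO — oldest first]: 242 @ $13.20 + 79 @ $16.40 = $4,490.00
Total COGS = $118.80 + $4,490.00 = $4,608.80
Ending inventory: 240 @ $16.40 + 177 @ $16.00 + 218 @ $13.65 + 208 @ $14.60 + 151 @ $15.95 = $15,188.95
Check: goods available $19,797.75 = COGS $4,608.80 + ending $15,188.95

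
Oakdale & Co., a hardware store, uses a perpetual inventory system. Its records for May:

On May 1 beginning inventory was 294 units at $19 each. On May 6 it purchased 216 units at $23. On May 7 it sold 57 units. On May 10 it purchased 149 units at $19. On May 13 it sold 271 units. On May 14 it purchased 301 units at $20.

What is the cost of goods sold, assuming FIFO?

COGS = $6,368

May 7, 57 sold [FIFO — oldest first]: 57 @ $19 = $1,083
May 13, 271 sold [FIFO — oldest first]: 237 @ $19 + 34 @ $23 = $5,285
Total COGS = $1,083 + $5,285 = $6,368
Ending inventory: 182 @ $23 + 149 @ $19 + 301 @ $20 = $13,037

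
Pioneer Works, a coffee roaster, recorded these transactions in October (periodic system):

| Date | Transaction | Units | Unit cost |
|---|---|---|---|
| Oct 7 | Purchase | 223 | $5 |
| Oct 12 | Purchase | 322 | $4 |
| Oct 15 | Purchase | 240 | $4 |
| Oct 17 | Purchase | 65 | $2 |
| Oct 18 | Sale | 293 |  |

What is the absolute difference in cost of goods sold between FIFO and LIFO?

FIFO COGS: 223 @ $5 + 70 @ $4 = $1,395
LIFO COGS: 65 @ $2 + 228 @ $4 = $1,042
Difference = |$1,395 − $1,042| = $353

$353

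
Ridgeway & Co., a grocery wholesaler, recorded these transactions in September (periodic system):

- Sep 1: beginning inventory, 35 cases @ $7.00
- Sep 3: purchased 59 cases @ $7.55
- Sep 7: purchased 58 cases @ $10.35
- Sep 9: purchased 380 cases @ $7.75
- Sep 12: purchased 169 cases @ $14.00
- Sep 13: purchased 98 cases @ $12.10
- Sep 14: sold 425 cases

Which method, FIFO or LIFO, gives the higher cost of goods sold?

LIFO

FIFO COGS: 35 @ $7.00 + 59 @ $7.55 + 58 @ $10.35 + 273 @ $7.75 = $3,406.50
LIFO COGS: 98 @ $12.10 + 169 @ $14.00 + 158 @ $7.75 = $4,776.30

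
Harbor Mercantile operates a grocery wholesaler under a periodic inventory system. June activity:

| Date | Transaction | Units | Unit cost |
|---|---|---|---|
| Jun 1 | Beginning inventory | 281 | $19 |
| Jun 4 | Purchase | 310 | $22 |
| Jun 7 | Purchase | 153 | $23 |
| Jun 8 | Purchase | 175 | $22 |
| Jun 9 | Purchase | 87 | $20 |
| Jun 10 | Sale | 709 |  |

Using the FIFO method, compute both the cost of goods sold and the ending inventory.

Jun 10, 709 sold [FIFO — oldest first]: 281 @ $19 + 310 @ $22 + 118 @ $23 = $14,873
Ending inventory: 35 @ $23 + 175 @ $22 + 87 @ $20 = $6,395
Check: goods available $21,268 = COGS $14,873 + ending $6,395

COGS = $14,873; ending inventory = $6,395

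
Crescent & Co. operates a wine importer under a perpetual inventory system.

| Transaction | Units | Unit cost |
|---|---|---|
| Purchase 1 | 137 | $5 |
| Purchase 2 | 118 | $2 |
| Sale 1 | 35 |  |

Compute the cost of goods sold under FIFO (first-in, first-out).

COGS = $175

Sale 1 (35) [FIFO — oldest first]: 35 @ $5 = $175
Ending inventory: 102 @ $5 + 118 @ $2 = $746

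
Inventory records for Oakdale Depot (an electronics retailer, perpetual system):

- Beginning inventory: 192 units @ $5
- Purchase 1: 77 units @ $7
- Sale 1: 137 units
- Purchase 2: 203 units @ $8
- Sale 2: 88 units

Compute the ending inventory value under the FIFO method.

Sale 1 (137) [FIFO — oldest first]: 137 @ $5 = $685
Sale 2 (88) [FIFO — oldest first]: 55 @ $5 + 33 @ $7 = $506
Total COGS = $685 + $506 = $1,191
Ending inventory: 44 @ $7 + 203 @ $8 = $1,932

Ending inventory = $1,932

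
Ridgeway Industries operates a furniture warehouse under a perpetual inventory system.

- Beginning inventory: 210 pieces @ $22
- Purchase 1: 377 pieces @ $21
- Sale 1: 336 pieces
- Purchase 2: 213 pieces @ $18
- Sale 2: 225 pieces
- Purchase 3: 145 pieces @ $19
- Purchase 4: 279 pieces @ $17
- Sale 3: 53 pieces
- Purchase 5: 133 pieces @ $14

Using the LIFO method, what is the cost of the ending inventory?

Sale 1 (336) [LIFO — newest first]: 336 @ $21 = $7,056
Sale 2 (225) [LIFO — newest first]: 213 @ $18 + 12 @ $21 = $4,086
Sale 3 (53) [LIFO — newest first]: 53 @ $17 = $901
Total COGS = $7,056 + $4,086 + $901 = $12,043
Ending inventory: 210 @ $22 + 29 @ $21 + 145 @ $19 + 226 @ $17 + 133 @ $14 = $13,688

Ending inventory = $13,688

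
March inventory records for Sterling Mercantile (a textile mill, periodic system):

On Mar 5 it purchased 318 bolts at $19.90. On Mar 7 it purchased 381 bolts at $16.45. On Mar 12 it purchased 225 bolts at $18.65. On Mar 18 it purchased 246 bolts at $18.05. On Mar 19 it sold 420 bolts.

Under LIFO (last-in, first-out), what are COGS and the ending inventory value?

COGS = $7,685.40; ending inventory = $13,546.80

Mar 19, 420 sold [LIFO — newest first]: 246 @ $18.05 + 174 @ $18.65 = $7,685.40
Ending inventory: 318 @ $19.90 + 381 @ $16.45 + 51 @ $18.65 = $13,546.80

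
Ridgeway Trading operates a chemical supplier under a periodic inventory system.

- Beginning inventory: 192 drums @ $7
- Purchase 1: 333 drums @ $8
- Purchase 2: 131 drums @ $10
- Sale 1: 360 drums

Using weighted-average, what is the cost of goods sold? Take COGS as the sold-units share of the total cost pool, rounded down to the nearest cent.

COGS = $2,918.41

Sale 1, sell 360: 360/656 × $5,318.00 → $2,918.41
Ending inventory (cost pool remaining) = $2,399.59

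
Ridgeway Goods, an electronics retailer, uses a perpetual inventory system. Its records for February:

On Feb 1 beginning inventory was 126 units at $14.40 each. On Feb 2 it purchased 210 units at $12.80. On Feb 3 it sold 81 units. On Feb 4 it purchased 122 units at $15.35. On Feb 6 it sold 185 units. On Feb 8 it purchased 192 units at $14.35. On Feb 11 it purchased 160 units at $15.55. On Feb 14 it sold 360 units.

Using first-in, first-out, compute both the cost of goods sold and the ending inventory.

Feb 3, 81 sold [FIFO — oldest first]: 81 @ $14.40 = $1,166.40
Feb 6, 185 sold [FIFO — oldest first]: 45 @ $14.40 + 140 @ $12.80 = $2,440.00
Feb 14, 360 sold [FIFO — oldest first]: 70 @ $12.80 + 122 @ $15.35 + 168 @ $14.35 = $5,179.50
Total COGS = $1,166.40 + $2,440.00 + $5,179.50 = $8,785.90
Ending inventory: 24 @ $14.35 + 160 @ $15.55 = $2,832.40

COGS = $8,785.90; ending inventory = $2,832.40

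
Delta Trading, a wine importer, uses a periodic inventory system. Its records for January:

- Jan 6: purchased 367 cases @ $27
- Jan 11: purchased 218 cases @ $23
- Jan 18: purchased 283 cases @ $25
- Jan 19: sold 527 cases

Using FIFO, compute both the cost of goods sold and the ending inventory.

COGS = $13,589; ending inventory = $8,409

Jan 19, 527 sold [FIFO — oldest first]: 367 @ $27 + 160 @ $23 = $13,589
Ending inventory: 58 @ $23 + 283 @ $25 = $8,409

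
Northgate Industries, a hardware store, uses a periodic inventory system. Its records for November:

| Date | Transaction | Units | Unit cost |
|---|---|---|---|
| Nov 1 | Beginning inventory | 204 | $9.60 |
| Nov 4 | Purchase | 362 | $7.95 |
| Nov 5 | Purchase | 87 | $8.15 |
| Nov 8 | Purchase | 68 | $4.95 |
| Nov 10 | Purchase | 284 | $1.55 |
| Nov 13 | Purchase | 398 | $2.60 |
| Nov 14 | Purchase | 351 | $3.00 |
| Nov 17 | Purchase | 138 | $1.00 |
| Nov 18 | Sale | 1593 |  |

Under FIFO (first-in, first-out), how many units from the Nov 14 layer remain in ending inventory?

161

Nov 18, 1593 sold [FIFO — oldest first]: 204 @ $9.60 + 362 @ $7.95 + 87 @ $8.15 + 68 @ $4.95 + 284 @ $1.55 + 398 @ $2.60 + 190 @ $3.00 = $7,926.95
Ending inventory: 161 @ $3.00 + 138 @ $1.00 = $621.00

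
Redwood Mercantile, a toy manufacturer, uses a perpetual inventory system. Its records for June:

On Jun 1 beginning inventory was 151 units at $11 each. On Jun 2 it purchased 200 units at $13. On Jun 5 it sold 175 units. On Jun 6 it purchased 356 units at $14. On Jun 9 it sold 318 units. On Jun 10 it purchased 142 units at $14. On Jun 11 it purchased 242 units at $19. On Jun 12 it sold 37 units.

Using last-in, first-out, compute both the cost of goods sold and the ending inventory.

COGS = $7,430; ending inventory = $8,401

Jun 5, 175 sold [LIFO — newest first]: 175 @ $13 = $2,275
Jun 9, 318 sold [LIFO — newest first]: 318 @ $14 = $4,452
Jun 12, 37 sold [LIFO — newest first]: 37 @ $19 = $703
Total COGS = $2,275 + $4,452 + $703 = $7,430
Ending inventory: 151 @ $11 + 25 @ $13 + 38 @ $14 + 142 @ $14 + 205 @ $19 = $8,401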